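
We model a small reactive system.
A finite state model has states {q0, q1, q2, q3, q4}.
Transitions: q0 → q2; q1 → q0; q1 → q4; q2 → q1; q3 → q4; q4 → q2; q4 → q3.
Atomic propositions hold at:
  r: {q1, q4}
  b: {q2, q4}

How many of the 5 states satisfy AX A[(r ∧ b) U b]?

Sat(r ∧ b) = {q4}
A[(r ∧ b) U b]: least fixpoint, start Z0 = Sat(b) = {q2, q4}, add states in Sat(r ∧ b) with every successor in Z. Already a fixed point.
Sat(A[(r ∧ b) U b]) = {q2, q4}
Sat(AX A[(r ∧ b) U b]) = {s : every successor in {q2, q4}} = {q0, q3}
|Sat(AX A[(r ∧ b) U b])| = |{q0, q3}| = 2.

2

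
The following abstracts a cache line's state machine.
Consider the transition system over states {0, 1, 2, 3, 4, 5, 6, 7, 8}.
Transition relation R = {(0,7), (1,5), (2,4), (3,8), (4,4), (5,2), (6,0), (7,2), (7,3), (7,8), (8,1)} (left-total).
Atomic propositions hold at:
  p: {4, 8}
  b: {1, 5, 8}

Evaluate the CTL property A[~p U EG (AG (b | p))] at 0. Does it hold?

No

Sat(~p) = {0, 1, 2, 3, 5, 6, 7}
Sat(b | p) = {1, 4, 5, 8}
AG (b | p): greatest fixpoint, start Z0 = {1, 4, 5, 8}, keep only states in Sat with every successor in Z. Z1 = {1, 4, 8}; Z2 = {4, 8}; Z3 = {4}; fixed.
Sat(AG (b | p)) = {4}
EG (AG (b | p)): greatest fixpoint, start Z0 = {4}, keep only states in Sat with some successor in Z. Already a fixed point.
Sat(EG (AG (b | p))) = {4}
A[~p U EG (AG (b | p))]: least fixpoint, start Z0 = Sat(EG (AG (b | p))) = {4}, add states in Sat(~p) with every successor in Z. Z1 = {2, 4}; Z2 = {2, 4, 5}; Z3 = {1, 2, 4, 5}; fixed.
Sat(A[~p U EG (AG (b | p))]) = {1, 2, 4, 5}
0 ∉ Sat(A[~p U EG (AG (b | p))]) = {1, 2, 4, 5}, so the formula does not hold at 0.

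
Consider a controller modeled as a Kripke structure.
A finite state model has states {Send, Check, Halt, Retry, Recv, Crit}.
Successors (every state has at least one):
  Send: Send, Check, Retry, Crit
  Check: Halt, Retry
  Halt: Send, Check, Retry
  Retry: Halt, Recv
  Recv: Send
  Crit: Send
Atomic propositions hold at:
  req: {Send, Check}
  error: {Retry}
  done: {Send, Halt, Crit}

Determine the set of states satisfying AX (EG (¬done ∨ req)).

{Halt, Recv, Crit}

Sat(¬done) = {Check, Retry, Recv}
Sat(¬done ∨ req) = {Send, Check, Retry, Recv}
EG (¬done ∨ req): greatest fixpoint, start Z0 = {Send, Check, Retry, Recv}, keep only states in Sat with some successor in Z. Already a fixed point.
Sat(EG (¬done ∨ req)) = {Send, Check, Retry, Recv}
Sat(AX (EG (¬done ∨ req))) = {s : every successor in {Send, Check, Retry, Recv}} = {Halt, Recv, Crit}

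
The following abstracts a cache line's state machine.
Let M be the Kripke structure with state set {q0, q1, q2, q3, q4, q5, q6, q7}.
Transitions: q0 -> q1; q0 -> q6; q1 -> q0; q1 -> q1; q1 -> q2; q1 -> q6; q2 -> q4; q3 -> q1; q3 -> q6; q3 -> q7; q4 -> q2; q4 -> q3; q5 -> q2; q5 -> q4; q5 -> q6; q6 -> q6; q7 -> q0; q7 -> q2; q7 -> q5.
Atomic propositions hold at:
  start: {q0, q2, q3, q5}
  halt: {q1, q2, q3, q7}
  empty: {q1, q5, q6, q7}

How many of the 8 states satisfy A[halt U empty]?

A[halt U empty]: least fixpoint, start Z0 = Sat(empty) = {q1, q5, q6, q7}, add states in Sat(halt) with every successor in Z. Z1 = {q1, q3, q5, q6, q7}; fixed.
Sat(A[halt U empty]) = {q1, q3, q5, q6, q7}
|Sat(A[halt U empty])| = |{q1, q3, q5, q6, q7}| = 5.

5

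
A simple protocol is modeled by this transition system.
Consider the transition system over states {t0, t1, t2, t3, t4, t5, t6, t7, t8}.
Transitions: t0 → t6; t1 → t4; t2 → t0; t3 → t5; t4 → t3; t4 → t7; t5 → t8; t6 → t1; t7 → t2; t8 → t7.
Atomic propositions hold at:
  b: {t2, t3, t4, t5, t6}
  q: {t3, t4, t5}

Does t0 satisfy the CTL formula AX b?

Sat(AX b) = {s : every successor in {t2, t3, t4, t5, t6}} = {t0, t1, t3, t7}
t0 ∈ Sat(AX b) = {t0, t1, t3, t7}, so the formula holds at t0.

Yes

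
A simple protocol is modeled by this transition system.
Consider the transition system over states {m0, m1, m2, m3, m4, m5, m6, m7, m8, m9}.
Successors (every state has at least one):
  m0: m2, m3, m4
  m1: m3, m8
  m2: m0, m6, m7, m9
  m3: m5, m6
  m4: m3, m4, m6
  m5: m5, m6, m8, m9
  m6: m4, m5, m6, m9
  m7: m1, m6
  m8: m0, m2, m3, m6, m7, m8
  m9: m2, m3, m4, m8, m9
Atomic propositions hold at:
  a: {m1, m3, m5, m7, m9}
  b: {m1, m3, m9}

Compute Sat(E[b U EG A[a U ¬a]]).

{m0, m1, m2, m3, m4, m6, m8, m9}

Sat(¬a) = {m0, m2, m4, m6, m8}
A[a U ¬a]: least fixpoint, start Z0 = Sat(¬a) = {m0, m2, m4, m6, m8}, add states in Sat(a) with every successor in Z. Already a fixed point.
Sat(A[a U ¬a]) = {m0, m2, m4, m6, m8}
EG A[a U ¬a]: greatest fixpoint, start Z0 = {m0, m2, m4, m6, m8}, keep only states in Sat with some successor in Z. Already a fixed point.
Sat(EG A[a U ¬a]) = {m0, m2, m4, m6, m8}
E[b U EG A[a U ¬a]]: least fixpoint, start Z0 = Sat(EG A[a U ¬a]) = {m0, m2, m4, m6, m8}, add states in Sat(b) with some successor in Z. Z1 = {m0, m1, m2, m3, m4, m6, m8, m9}; fixed.
Sat(E[b U EG A[a U ¬a]]) = {m0, m1, m2, m3, m4, m6, m8, m9}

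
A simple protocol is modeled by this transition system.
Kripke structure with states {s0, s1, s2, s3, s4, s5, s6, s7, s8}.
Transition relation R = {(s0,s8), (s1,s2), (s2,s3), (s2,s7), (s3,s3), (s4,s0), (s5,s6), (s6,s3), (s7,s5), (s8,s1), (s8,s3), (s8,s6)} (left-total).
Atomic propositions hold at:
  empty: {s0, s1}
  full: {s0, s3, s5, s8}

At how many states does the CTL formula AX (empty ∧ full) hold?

Sat(empty ∧ full) = {s0}
Sat(AX (empty ∧ full)) = {s : every successor in {s0}} = {s4}
|Sat(AX (empty ∧ full))| = |{s4}| = 1.

1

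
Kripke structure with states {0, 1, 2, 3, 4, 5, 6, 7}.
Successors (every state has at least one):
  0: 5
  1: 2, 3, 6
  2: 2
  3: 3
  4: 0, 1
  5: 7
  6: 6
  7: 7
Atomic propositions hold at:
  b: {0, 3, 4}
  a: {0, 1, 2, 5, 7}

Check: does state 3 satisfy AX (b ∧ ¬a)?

Yes

Sat(¬a) = {3, 4, 6}
Sat(b ∧ ¬a) = {3, 4}
Sat(AX (b ∧ ¬a)) = {s : every successor in {3, 4}} = {3}
3 ∈ Sat(AX (b ∧ ¬a)) = {3}, so the formula holds at 3.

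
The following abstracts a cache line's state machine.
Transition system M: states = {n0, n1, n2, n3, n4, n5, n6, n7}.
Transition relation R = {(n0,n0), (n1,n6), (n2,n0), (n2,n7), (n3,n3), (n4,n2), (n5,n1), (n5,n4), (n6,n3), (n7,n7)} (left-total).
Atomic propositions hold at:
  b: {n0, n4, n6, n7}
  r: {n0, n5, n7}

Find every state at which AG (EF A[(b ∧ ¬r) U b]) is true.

{n0, n2, n4, n7}

Sat(¬r) = {n1, n2, n3, n4, n6}
Sat(b ∧ ¬r) = {n4, n6}
A[(b ∧ ¬r) U b]: least fixpoint, start Z0 = Sat(b) = {n0, n4, n6, n7}, add states in Sat(b ∧ ¬r) with every successor in Z. Already a fixed point.
Sat(A[(b ∧ ¬r) U b]) = {n0, n4, n6, n7}
EF A[(b ∧ ¬r) U b]: least fixpoint, start Z0 = {n0, n4, n6, n7}, add states with some successor in Z. Z1 = {n0, n1, n2, n4, n5, n6, n7}; fixed.
Sat(EF A[(b ∧ ¬r) U b]) = {n0, n1, n2, n4, n5, n6, n7}
AG (EF A[(b ∧ ¬r) U b]): greatest fixpoint, start Z0 = {n0, n1, n2, n4, n5, n6, n7}, keep only states in Sat with every successor in Z. Z1 = {n0, n1, n2, n4, n5, n7}; Z2 = {n0, n2, n4, n5, n7}; Z3 = {n0, n2, n4, n7}; fixed.
Sat(AG (EF A[(b ∧ ¬r) U b])) = {n0, n2, n4, n7}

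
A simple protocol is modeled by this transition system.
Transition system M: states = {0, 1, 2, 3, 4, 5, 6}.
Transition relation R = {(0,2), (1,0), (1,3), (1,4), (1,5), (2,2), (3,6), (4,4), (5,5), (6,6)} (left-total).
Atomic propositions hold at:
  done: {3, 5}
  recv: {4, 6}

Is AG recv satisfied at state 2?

No

AG recv: greatest fixpoint, start Z0 = {4, 6}, keep only states in Sat with every successor in Z. Already a fixed point.
Sat(AG recv) = {4, 6}
2 ∉ Sat(AG recv) = {4, 6}, so the formula does not hold at 2.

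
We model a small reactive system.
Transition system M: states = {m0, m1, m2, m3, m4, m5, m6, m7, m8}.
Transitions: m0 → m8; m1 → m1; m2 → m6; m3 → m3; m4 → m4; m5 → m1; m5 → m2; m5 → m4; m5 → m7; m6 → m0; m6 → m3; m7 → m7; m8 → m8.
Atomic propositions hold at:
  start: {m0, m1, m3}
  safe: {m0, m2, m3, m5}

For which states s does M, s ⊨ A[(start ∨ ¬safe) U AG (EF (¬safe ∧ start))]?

{m1}

Sat(¬safe) = {m1, m4, m6, m7, m8}
Sat(start ∨ ¬safe) = {m0, m1, m3, m4, m6, m7, m8}
Sat(¬safe ∧ start) = {m1}
EF (¬safe ∧ start): least fixpoint, start Z0 = {m1}, add states with some successor in Z. Z1 = {m1, m5}; fixed.
Sat(EF (¬safe ∧ start)) = {m1, m5}
AG (EF (¬safe ∧ start)): greatest fixpoint, start Z0 = {m1, m5}, keep only states in Sat with every successor in Z. Z1 = {m1}; fixed.
Sat(AG (EF (¬safe ∧ start))) = {m1}
A[(start ∨ ¬safe) U AG (EF (¬safe ∧ start))]: least fixpoint, start Z0 = Sat(AG (EF (¬safe ∧ start))) = {m1}, add states in Sat(start ∨ ¬safe) with every successor in Z. Already a fixed point.
Sat(A[(start ∨ ¬safe) U AG (EF (¬safe ∧ start))]) = {m1}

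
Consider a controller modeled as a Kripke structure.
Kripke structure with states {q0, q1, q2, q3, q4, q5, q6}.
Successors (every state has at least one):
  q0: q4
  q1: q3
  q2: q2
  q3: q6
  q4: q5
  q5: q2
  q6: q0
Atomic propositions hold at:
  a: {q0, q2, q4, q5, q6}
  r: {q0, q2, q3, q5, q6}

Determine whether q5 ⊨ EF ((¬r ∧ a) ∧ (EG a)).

Sat(¬r) = {q1, q4}
Sat(¬r ∧ a) = {q4}
EG a: greatest fixpoint, start Z0 = {q0, q2, q4, q5, q6}, keep only states in Sat with some successor in Z. Already a fixed point.
Sat(EG a) = {q0, q2, q4, q5, q6}
Sat((¬r ∧ a) ∧ (EG a)) = {q4}
EF ((¬r ∧ a) ∧ (EG a)): least fixpoint, start Z0 = {q4}, add states with some successor in Z. Z1 = {q0, q4}; Z2 = {q0, q4, q6}; Z3 = {q0, q3, q4, q6}; Z4 = {q0, q1, q3, q4, q6}; fixed.
Sat(EF ((¬r ∧ a) ∧ (EG a))) = {q0, q1, q3, q4, q6}
q5 ∉ Sat(EF ((¬r ∧ a) ∧ (EG a))) = {q0, q1, q3, q4, q6}, so the formula does not hold at q5.

No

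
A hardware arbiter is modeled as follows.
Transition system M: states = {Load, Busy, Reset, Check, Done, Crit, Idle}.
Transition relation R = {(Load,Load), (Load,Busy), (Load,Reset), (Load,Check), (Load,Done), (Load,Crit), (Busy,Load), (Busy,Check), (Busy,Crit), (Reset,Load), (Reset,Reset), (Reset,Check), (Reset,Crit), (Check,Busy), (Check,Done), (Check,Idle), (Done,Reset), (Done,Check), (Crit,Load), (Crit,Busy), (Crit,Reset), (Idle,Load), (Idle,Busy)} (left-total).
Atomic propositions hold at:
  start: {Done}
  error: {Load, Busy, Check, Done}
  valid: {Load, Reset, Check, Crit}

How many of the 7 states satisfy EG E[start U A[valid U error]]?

4

A[valid U error]: least fixpoint, start Z0 = Sat(error) = {Load, Busy, Check, Done}, add states in Sat(valid) with every successor in Z. Already a fixed point.
Sat(A[valid U error]) = {Load, Busy, Check, Done}
E[start U A[valid U error]]: least fixpoint, start Z0 = Sat(A[valid U error]) = {Load, Busy, Check, Done}, add states in Sat(start) with some successor in Z. Already a fixed point.
Sat(E[start U A[valid U error]]) = {Load, Busy, Check, Done}
EG E[start U A[valid U error]]: greatest fixpoint, start Z0 = {Load, Busy, Check, Done}, keep only states in Sat with some successor in Z. Already a fixed point.
Sat(EG E[start U A[valid U error]]) = {Load, Busy, Check, Done}
|Sat(EG E[start U A[valid U error]])| = |{Load, Busy, Check, Done}| = 4.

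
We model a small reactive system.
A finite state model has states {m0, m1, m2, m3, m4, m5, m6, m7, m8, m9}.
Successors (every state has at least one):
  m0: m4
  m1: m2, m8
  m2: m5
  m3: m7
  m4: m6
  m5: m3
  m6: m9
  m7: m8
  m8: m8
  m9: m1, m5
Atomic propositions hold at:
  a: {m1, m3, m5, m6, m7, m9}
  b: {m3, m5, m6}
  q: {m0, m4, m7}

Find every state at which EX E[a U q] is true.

{m0, m2, m3, m4, m5, m6, m9}

E[a U q]: least fixpoint, start Z0 = Sat(q) = {m0, m4, m7}, add states in Sat(a) with some successor in Z. Z1 = {m0, m3, m4, m7}; Z2 = {m0, m3, m4, m5, m7}; Z3 = {m0, m3, m4, m5, m7, m9}; Z4 = {m0, m3, m4, m5, m6, m7, m9}; fixed.
Sat(E[a U q]) = {m0, m3, m4, m5, m6, m7, m9}
Sat(EX E[a U q]) = {s : some successor in {m0, m3, m4, m5, m6, m7, m9}} = {m0, m2, m3, m4, m5, m6, m9}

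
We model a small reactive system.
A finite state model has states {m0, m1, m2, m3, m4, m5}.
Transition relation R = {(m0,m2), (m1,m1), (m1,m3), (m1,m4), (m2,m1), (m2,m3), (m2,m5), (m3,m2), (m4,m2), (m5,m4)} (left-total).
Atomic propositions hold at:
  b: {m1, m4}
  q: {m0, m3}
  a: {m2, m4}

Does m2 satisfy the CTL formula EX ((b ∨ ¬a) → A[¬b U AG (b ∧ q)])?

Sat(¬a) = {m0, m1, m3, m5}
Sat(b ∨ ¬a) = {m0, m1, m3, m4, m5}
Sat(¬b) = {m0, m2, m3, m5}
Sat(b ∧ q) = ∅
AG (b ∧ q): greatest fixpoint, start Z0 = ∅, keep only states in Sat with every successor in Z. Already a fixed point.
Sat(AG (b ∧ q)) = ∅
A[¬b U AG (b ∧ q)]: least fixpoint, start Z0 = Sat(AG (b ∧ q)) = ∅, add states in Sat(¬b) with every successor in Z. Already a fixed point.
Sat(A[¬b U AG (b ∧ q)]) = ∅
Sat((b ∨ ¬a) → A[¬b U AG (b ∧ q)]) = {m2}
Sat(EX ((b ∨ ¬a) → A[¬b U AG (b ∧ q)])) = {s : some successor in {m2}} = {m0, m3, m4}
m2 ∉ Sat(EX ((b ∨ ¬a) → A[¬b U AG (b ∧ q)])) = {m0, m3, m4}, so the formula does not hold at m2.

No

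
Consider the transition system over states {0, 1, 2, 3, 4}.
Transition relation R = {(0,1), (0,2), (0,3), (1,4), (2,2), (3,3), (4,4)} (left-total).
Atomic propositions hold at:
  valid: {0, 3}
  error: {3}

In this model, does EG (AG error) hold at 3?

AG error: greatest fixpoint, start Z0 = {3}, keep only states in Sat with every successor in Z. Already a fixed point.
Sat(AG error) = {3}
EG (AG error): greatest fixpoint, start Z0 = {3}, keep only states in Sat with some successor in Z. Already a fixed point.
Sat(EG (AG error)) = {3}
3 ∈ Sat(EG (AG error)) = {3}, so the formula holds at 3.

Yes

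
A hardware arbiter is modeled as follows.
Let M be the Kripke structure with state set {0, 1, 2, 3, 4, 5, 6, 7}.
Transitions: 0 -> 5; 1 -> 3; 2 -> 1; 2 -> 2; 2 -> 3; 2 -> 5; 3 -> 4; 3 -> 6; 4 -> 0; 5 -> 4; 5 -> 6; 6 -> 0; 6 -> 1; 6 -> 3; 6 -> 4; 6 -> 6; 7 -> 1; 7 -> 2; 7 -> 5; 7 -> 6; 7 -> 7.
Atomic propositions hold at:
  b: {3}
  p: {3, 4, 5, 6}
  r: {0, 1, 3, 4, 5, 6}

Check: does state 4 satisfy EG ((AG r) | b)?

AG r: greatest fixpoint, start Z0 = {0, 1, 3, 4, 5, 6}, keep only states in Sat with every successor in Z. Already a fixed point.
Sat(AG r) = {0, 1, 3, 4, 5, 6}
Sat((AG r) | b) = {0, 1, 3, 4, 5, 6}
EG ((AG r) | b): greatest fixpoint, start Z0 = {0, 1, 3, 4, 5, 6}, keep only states in Sat with some successor in Z. Already a fixed point.
Sat(EG ((AG r) | b)) = {0, 1, 3, 4, 5, 6}
4 ∈ Sat(EG ((AG r) | b)) = {0, 1, 3, 4, 5, 6}, so the formula holds at 4.

Yes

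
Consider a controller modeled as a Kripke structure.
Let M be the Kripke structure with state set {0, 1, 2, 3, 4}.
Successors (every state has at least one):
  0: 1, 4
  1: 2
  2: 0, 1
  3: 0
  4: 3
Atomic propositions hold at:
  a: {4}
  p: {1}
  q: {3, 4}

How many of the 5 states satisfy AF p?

1

AF p: least fixpoint, start Z0 = {1}, add states with every successor in Z. Already a fixed point.
Sat(AF p) = {1}
|Sat(AF p)| = |{1}| = 1.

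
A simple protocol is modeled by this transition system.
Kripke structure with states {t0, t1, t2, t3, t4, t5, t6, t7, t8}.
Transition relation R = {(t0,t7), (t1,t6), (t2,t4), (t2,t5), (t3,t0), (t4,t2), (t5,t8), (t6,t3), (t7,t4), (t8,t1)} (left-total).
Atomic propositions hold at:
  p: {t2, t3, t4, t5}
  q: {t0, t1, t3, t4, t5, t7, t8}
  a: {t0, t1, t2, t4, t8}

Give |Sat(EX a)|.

6

Sat(EX a) = {s : some successor in {t0, t1, t2, t4, t8}} = {t2, t3, t4, t5, t7, t8}
|Sat(EX a)| = |{t2, t3, t4, t5, t7, t8}| = 6.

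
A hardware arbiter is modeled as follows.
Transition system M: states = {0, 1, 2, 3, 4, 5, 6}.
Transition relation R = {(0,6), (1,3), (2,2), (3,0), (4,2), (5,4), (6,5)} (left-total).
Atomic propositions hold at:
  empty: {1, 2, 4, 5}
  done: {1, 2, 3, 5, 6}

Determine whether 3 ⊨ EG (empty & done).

No

Sat(empty & done) = {1, 2, 5}
EG (empty & done): greatest fixpoint, start Z0 = {1, 2, 5}, keep only states in Sat with some successor in Z. Z1 = {2}; fixed.
Sat(EG (empty & done)) = {2}
3 ∉ Sat(EG (empty & done)) = {2}, so the formula does not hold at 3.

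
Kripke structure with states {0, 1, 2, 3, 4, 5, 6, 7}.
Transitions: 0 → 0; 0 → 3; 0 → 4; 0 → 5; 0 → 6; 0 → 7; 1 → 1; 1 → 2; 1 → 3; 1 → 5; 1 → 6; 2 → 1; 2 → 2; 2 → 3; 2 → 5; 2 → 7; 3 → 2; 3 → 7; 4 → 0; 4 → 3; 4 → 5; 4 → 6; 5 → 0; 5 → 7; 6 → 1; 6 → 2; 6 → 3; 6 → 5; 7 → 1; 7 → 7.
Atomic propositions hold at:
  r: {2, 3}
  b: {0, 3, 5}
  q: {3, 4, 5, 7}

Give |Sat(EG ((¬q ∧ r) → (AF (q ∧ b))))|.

Sat(¬q) = {0, 1, 2, 6}
Sat(¬q ∧ r) = {2}
Sat(q ∧ b) = {3, 5}
AF (q ∧ b): least fixpoint, start Z0 = {3, 5}, add states with every successor in Z. Already a fixed point.
Sat(AF (q ∧ b)) = {3, 5}
Sat((¬q ∧ r) → (AF (q ∧ b))) = {0, 1, 3, 4, 5, 6, 7}
EG ((¬q ∧ r) → (AF (q ∧ b))): greatest fixpoint, start Z0 = {0, 1, 3, 4, 5, 6, 7}, keep only states in Sat with some successor in Z. Already a fixed point.
Sat(EG ((¬q ∧ r) → (AF (q ∧ b)))) = {0, 1, 3, 4, 5, 6, 7}
|Sat(EG ((¬q ∧ r) → (AF (q ∧ b))))| = |{0, 1, 3, 4, 5, 6, 7}| = 7.

7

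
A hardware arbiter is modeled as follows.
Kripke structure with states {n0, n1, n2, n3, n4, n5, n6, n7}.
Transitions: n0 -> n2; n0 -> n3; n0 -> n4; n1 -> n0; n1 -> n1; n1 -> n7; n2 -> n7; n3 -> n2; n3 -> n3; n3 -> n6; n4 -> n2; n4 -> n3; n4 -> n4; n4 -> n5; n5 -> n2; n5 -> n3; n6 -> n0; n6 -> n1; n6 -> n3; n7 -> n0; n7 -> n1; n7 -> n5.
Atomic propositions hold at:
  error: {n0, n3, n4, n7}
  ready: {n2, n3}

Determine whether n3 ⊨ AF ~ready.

No

Sat(~ready) = {n0, n1, n4, n5, n6, n7}
AF ~ready: least fixpoint, start Z0 = {n0, n1, n4, n5, n6, n7}, add states with every successor in Z. Z1 = {n0, n1, n2, n4, n5, n6, n7}; fixed.
Sat(AF ~ready) = {n0, n1, n2, n4, n5, n6, n7}
n3 ∉ Sat(AF ~ready) = {n0, n1, n2, n4, n5, n6, n7}, so the formula does not hold at n3.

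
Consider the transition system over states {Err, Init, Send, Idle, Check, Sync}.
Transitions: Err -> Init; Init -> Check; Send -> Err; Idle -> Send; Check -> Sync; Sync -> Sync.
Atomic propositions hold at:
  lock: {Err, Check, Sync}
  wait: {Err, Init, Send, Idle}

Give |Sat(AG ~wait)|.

Sat(~wait) = {Check, Sync}
AG ~wait: greatest fixpoint, start Z0 = {Check, Sync}, keep only states in Sat with every successor in Z. Already a fixed point.
Sat(AG ~wait) = {Check, Sync}
|Sat(AG ~wait)| = |{Check, Sync}| = 2.

2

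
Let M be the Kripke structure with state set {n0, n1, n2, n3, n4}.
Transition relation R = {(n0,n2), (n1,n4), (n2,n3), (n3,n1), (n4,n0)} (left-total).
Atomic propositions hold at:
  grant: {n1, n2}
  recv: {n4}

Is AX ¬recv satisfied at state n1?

Sat(¬recv) = {n0, n1, n2, n3}
Sat(AX ¬recv) = {s : every successor in {n0, n1, n2, n3}} = {n0, n2, n3, n4}
n1 ∉ Sat(AX ¬recv) = {n0, n2, n3, n4}, so the formula does not hold at n1.

No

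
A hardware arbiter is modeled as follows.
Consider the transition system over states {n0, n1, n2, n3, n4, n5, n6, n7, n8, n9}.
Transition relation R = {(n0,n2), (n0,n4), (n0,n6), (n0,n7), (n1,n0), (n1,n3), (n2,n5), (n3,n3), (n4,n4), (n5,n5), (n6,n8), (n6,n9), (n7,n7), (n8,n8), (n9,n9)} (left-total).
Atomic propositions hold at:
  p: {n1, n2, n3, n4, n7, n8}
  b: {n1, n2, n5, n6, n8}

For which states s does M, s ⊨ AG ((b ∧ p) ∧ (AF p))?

{n8}

Sat(b ∧ p) = {n1, n2, n8}
AF p: least fixpoint, start Z0 = {n1, n2, n3, n4, n7, n8}, add states with every successor in Z. Already a fixed point.
Sat(AF p) = {n1, n2, n3, n4, n7, n8}
Sat((b ∧ p) ∧ (AF p)) = {n1, n2, n8}
AG ((b ∧ p) ∧ (AF p)): greatest fixpoint, start Z0 = {n1, n2, n8}, keep only states in Sat with every successor in Z. Z1 = {n8}; fixed.
Sat(AG ((b ∧ p) ∧ (AF p))) = {n8}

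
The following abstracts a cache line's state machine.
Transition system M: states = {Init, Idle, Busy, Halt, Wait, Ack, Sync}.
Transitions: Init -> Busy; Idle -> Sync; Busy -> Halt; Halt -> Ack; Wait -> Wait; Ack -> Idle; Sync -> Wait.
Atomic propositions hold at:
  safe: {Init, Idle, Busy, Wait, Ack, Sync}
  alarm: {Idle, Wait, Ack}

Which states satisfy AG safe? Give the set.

{Idle, Wait, Ack, Sync}

AG safe: greatest fixpoint, start Z0 = {Init, Idle, Busy, Wait, Ack, Sync}, keep only states in Sat with every successor in Z. Z1 = {Init, Idle, Wait, Ack, Sync}; Z2 = {Idle, Wait, Ack, Sync}; fixed.
Sat(AG safe) = {Idle, Wait, Ack, Sync}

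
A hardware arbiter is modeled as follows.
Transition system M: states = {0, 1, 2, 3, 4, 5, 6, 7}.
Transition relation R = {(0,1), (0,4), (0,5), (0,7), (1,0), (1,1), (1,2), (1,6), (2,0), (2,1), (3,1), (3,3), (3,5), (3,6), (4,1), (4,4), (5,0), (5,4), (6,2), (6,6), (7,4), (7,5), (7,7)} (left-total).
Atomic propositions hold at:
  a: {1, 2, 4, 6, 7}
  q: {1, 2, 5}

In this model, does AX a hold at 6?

Yes

Sat(AX a) = {s : every successor in {1, 2, 4, 6, 7}} = {4, 6}
6 ∈ Sat(AX a) = {4, 6}, so the formula holds at 6.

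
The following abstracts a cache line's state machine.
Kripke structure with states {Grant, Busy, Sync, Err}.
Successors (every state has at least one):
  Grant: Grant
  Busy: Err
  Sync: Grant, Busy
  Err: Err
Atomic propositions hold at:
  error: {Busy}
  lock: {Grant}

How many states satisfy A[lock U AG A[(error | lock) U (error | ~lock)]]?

Sat(error | lock) = {Grant, Busy}
Sat(~lock) = {Busy, Sync, Err}
Sat(error | ~lock) = {Busy, Sync, Err}
A[(error | lock) U (error | ~lock)]: least fixpoint, start Z0 = Sat((error | ~lock)) = {Busy, Sync, Err}, add states in Sat(error | lock) with every successor in Z. Already a fixed point.
Sat(A[(error | lock) U (error | ~lock)]) = {Busy, Sync, Err}
AG A[(error | lock) U (error | ~lock)]: greatest fixpoint, start Z0 = {Busy, Sync, Err}, keep only states in Sat with every successor in Z. Z1 = {Busy, Err}; fixed.
Sat(AG A[(error | lock) U (error | ~lock)]) = {Busy, Err}
A[lock U AG A[(error | lock) U (error | ~lock)]]: least fixpoint, start Z0 = Sat(AG A[(error | lock) U (error | ~lock)]) = {Busy, Err}, add states in Sat(lock) with every successor in Z. Already a fixed point.
Sat(A[lock U AG A[(error | lock) U (error | ~lock)]]) = {Busy, Err}
|Sat(A[lock U AG A[(error | lock) U (error | ~lock)]])| = |{Busy, Err}| = 2.

2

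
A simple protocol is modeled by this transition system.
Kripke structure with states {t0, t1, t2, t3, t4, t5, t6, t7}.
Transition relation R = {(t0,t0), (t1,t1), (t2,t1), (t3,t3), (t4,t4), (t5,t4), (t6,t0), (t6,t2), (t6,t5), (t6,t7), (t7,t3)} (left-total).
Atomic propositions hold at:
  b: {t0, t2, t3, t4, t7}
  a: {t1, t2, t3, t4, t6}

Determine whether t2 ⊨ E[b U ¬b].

Sat(¬b) = {t1, t5, t6}
E[b U ¬b]: least fixpoint, start Z0 = Sat(¬b) = {t1, t5, t6}, add states in Sat(b) with some successor in Z. Z1 = {t1, t2, t5, t6}; fixed.
Sat(E[b U ¬b]) = {t1, t2, t5, t6}
t2 ∈ Sat(E[b U ¬b]) = {t1, t2, t5, t6}, so the formula holds at t2.

Yes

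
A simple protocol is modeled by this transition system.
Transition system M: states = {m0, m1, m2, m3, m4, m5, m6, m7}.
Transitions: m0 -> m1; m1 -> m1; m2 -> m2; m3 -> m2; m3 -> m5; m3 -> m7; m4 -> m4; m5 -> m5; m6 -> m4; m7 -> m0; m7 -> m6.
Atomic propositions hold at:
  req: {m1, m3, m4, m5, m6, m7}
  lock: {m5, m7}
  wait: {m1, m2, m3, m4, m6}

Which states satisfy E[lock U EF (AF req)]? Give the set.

{m0, m1, m3, m4, m5, m6, m7}

AF req: least fixpoint, start Z0 = {m1, m3, m4, m5, m6, m7}, add states with every successor in Z. Z1 = {m0, m1, m3, m4, m5, m6, m7}; fixed.
Sat(AF req) = {m0, m1, m3, m4, m5, m6, m7}
EF (AF req): least fixpoint, start Z0 = {m0, m1, m3, m4, m5, m6, m7}, add states with some successor in Z. Already a fixed point.
Sat(EF (AF req)) = {m0, m1, m3, m4, m5, m6, m7}
E[lock U EF (AF req)]: least fixpoint, start Z0 = Sat(EF (AF req)) = {m0, m1, m3, m4, m5, m6, m7}, add states in Sat(lock) with some successor in Z. Already a fixed point.
Sat(E[lock U EF (AF req)]) = {m0, m1, m3, m4, m5, m6, m7}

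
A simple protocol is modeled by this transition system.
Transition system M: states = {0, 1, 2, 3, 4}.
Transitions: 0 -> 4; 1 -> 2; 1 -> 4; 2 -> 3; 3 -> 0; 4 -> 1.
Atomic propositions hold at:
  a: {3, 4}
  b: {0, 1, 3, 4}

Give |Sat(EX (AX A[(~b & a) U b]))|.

4

Sat(~b) = {2}
Sat(~b & a) = ∅
A[(~b & a) U b]: least fixpoint, start Z0 = Sat(b) = {0, 1, 3, 4}, add states in Sat(~b & a) with every successor in Z. Already a fixed point.
Sat(A[(~b & a) U b]) = {0, 1, 3, 4}
Sat(AX A[(~b & a) U b]) = {s : every successor in {0, 1, 3, 4}} = {0, 2, 3, 4}
Sat(EX (AX A[(~b & a) U b])) = {s : some successor in {0, 2, 3, 4}} = {0, 1, 2, 3}
|Sat(EX (AX A[(~b & a) U b]))| = |{0, 1, 2, 3}| = 4.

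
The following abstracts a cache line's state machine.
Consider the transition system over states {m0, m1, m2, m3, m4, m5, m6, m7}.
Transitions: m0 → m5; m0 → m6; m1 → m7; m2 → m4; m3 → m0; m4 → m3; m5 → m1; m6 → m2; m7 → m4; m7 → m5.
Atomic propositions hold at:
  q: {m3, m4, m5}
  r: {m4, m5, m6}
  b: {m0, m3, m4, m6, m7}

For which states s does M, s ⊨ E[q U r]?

E[q U r]: least fixpoint, start Z0 = Sat(r) = {m4, m5, m6}, add states in Sat(q) with some successor in Z. Already a fixed point.
Sat(E[q U r]) = {m4, m5, m6}

{m4, m5, m6}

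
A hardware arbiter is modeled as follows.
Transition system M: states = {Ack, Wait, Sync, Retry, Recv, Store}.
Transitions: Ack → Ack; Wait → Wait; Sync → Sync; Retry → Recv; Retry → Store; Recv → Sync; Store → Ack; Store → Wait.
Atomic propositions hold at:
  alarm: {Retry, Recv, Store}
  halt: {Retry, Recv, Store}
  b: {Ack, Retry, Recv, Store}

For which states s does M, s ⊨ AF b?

AF b: least fixpoint, start Z0 = {Ack, Retry, Recv, Store}, add states with every successor in Z. Already a fixed point.
Sat(AF b) = {Ack, Retry, Recv, Store}

{Ack, Retry, Recv, Store}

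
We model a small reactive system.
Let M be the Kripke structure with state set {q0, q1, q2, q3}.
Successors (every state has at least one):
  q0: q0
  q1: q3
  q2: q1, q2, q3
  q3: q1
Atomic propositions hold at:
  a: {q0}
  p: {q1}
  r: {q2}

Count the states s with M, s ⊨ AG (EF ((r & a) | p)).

Sat(r & a) = ∅
Sat((r & a) | p) = {q1}
EF ((r & a) | p): least fixpoint, start Z0 = {q1}, add states with some successor in Z. Z1 = {q1, q2, q3}; fixed.
Sat(EF ((r & a) | p)) = {q1, q2, q3}
AG (EF ((r & a) | p)): greatest fixpoint, start Z0 = {q1, q2, q3}, keep only states in Sat with every successor in Z. Already a fixed point.
Sat(AG (EF ((r & a) | p))) = {q1, q2, q3}
|Sat(AG (EF ((r & a) | p)))| = |{q1, q2, q3}| = 3.

3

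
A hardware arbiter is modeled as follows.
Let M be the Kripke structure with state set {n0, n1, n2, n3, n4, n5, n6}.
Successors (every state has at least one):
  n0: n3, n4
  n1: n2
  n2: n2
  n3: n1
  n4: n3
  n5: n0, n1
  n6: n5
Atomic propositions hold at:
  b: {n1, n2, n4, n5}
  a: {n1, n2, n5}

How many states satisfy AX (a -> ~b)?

2

Sat(~b) = {n0, n3, n6}
Sat(a -> ~b) = {n0, n3, n4, n6}
Sat(AX (a -> ~b)) = {s : every successor in {n0, n3, n4, n6}} = {n0, n4}
|Sat(AX (a -> ~b))| = |{n0, n4}| = 2.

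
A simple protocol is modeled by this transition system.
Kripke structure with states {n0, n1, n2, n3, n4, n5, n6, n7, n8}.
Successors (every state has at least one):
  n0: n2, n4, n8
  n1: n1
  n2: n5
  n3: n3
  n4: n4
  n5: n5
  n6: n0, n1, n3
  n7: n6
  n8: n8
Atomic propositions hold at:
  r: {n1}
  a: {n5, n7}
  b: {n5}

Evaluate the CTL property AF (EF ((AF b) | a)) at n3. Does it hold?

No

AF b: least fixpoint, start Z0 = {n5}, add states with every successor in Z. Z1 = {n2, n5}; fixed.
Sat(AF b) = {n2, n5}
Sat((AF b) | a) = {n2, n5, n7}
EF ((AF b) | a): least fixpoint, start Z0 = {n2, n5, n7}, add states with some successor in Z. Z1 = {n0, n2, n5, n7}; Z2 = {n0, n2, n5, n6, n7}; fixed.
Sat(EF ((AF b) | a)) = {n0, n2, n5, n6, n7}
AF (EF ((AF b) | a)): least fixpoint, start Z0 = {n0, n2, n5, n6, n7}, add states with every successor in Z. Already a fixed point.
Sat(AF (EF ((AF b) | a))) = {n0, n2, n5, n6, n7}
n3 ∉ Sat(AF (EF ((AF b) | a))) = {n0, n2, n5, n6, n7}, so the formula does not hold at n3.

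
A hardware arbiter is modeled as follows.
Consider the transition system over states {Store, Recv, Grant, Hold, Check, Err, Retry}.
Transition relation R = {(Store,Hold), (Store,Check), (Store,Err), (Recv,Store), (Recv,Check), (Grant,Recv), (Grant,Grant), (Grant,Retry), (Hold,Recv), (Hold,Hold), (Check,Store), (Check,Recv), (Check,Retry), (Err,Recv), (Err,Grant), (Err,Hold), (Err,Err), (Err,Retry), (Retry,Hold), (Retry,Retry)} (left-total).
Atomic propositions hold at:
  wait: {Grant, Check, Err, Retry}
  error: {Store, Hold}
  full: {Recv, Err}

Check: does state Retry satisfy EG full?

EG full: greatest fixpoint, start Z0 = {Recv, Err}, keep only states in Sat with some successor in Z. Z1 = {Err}; fixed.
Sat(EG full) = {Err}
Retry ∉ Sat(EG full) = {Err}, so the formula does not hold at Retry.

No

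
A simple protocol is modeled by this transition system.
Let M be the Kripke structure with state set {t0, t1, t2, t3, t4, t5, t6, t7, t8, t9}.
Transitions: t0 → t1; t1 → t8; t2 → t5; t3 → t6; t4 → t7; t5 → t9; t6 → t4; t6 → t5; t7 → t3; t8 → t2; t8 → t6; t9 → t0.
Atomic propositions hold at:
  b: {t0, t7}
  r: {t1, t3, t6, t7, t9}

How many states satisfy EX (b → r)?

Sat(b → r) = {t1, t2, t3, t4, t5, t6, t7, t8, t9}
Sat(EX (b → r)) = {s : some successor in {t1, t2, t3, t4, t5, t6, t7, t8, t9}} = {t0, t1, t2, t3, t4, t5, t6, t7, t8}
|Sat(EX (b → r))| = |{t0, t1, t2, t3, t4, t5, t6, t7, t8}| = 9.

9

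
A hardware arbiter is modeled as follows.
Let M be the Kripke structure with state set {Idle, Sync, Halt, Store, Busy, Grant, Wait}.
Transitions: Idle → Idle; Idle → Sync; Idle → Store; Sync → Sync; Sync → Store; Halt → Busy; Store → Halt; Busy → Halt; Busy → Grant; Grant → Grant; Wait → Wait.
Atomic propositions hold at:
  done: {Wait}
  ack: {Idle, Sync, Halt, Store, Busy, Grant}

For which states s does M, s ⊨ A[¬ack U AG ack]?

Sat(¬ack) = {Wait}
AG ack: greatest fixpoint, start Z0 = {Idle, Sync, Halt, Store, Busy, Grant}, keep only states in Sat with every successor in Z. Already a fixed point.
Sat(AG ack) = {Idle, Sync, Halt, Store, Busy, Grant}
A[¬ack U AG ack]: least fixpoint, start Z0 = Sat(AG ack) = {Idle, Sync, Halt, Store, Busy, Grant}, add states in Sat(¬ack) with every successor in Z. Already a fixed point.
Sat(A[¬ack U AG ack]) = {Idle, Sync, Halt, Store, Busy, Grant}

{Idle, Sync, Halt, Store, Busy, Grant}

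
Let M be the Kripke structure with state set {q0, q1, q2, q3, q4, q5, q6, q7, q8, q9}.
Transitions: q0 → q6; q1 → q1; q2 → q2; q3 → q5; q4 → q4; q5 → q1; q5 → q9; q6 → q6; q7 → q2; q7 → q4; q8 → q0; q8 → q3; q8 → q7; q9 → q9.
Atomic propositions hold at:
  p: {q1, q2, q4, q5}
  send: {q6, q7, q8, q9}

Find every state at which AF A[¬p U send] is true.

{q0, q6, q7, q8, q9}

Sat(¬p) = {q0, q3, q6, q7, q8, q9}
A[¬p U send]: least fixpoint, start Z0 = Sat(send) = {q6, q7, q8, q9}, add states in Sat(¬p) with every successor in Z. Z1 = {q0, q6, q7, q8, q9}; fixed.
Sat(A[¬p U send]) = {q0, q6, q7, q8, q9}
AF A[¬p U send]: least fixpoint, start Z0 = {q0, q6, q7, q8, q9}, add states with every successor in Z. Already a fixed point.
Sat(AF A[¬p U send]) = {q0, q6, q7, q8, q9}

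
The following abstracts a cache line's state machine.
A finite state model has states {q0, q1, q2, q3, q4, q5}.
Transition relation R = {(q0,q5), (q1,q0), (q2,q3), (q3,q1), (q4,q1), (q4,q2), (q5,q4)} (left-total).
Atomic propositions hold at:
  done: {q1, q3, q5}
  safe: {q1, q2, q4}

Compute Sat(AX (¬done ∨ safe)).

{q1, q3, q4, q5}

Sat(¬done) = {q0, q2, q4}
Sat(¬done ∨ safe) = {q0, q1, q2, q4}
Sat(AX (¬done ∨ safe)) = {s : every successor in {q0, q1, q2, q4}} = {q1, q3, q4, q5}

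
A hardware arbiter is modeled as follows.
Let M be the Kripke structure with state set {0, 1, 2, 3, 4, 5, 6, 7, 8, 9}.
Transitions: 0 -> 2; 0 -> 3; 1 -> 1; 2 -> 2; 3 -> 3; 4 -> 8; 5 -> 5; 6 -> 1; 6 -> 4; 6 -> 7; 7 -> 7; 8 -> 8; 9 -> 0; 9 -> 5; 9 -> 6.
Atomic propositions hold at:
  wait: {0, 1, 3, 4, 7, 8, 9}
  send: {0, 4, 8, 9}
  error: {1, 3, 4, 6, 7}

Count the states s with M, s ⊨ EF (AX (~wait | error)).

8

Sat(~wait) = {2, 5, 6}
Sat(~wait | error) = {1, 2, 3, 4, 5, 6, 7}
Sat(AX (~wait | error)) = {s : every successor in {1, 2, 3, 4, 5, 6, 7}} = {0, 1, 2, 3, 5, 6, 7}
EF (AX (~wait | error)): least fixpoint, start Z0 = {0, 1, 2, 3, 5, 6, 7}, add states with some successor in Z. Z1 = {0, 1, 2, 3, 5, 6, 7, 9}; fixed.
Sat(EF (AX (~wait | error))) = {0, 1, 2, 3, 5, 6, 7, 9}
|Sat(EF (AX (~wait | error)))| = |{0, 1, 2, 3, 5, 6, 7, 9}| = 8.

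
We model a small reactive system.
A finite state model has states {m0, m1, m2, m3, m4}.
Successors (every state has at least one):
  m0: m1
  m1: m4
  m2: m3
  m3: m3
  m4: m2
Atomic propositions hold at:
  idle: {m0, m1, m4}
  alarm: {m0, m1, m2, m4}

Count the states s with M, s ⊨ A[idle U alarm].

4

A[idle U alarm]: least fixpoint, start Z0 = Sat(alarm) = {m0, m1, m2, m4}, add states in Sat(idle) with every successor in Z. Already a fixed point.
Sat(A[idle U alarm]) = {m0, m1, m2, m4}
|Sat(A[idle U alarm])| = |{m0, m1, m2, m4}| = 4.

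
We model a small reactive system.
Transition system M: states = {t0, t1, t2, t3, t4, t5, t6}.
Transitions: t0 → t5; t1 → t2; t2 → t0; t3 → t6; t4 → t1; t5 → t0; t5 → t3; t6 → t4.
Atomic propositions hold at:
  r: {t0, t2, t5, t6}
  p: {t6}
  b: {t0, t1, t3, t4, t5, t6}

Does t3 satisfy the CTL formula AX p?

Yes

Sat(AX p) = {s : every successor in {t6}} = {t3}
t3 ∈ Sat(AX p) = {t3}, so the formula holds at t3.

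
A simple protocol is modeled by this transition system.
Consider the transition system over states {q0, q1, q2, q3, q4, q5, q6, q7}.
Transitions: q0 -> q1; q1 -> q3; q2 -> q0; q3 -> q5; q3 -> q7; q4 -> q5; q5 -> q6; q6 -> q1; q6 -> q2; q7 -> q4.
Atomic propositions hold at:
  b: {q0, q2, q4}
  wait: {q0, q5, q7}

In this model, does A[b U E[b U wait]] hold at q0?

E[b U wait]: least fixpoint, start Z0 = Sat(wait) = {q0, q5, q7}, add states in Sat(b) with some successor in Z. Z1 = {q0, q2, q4, q5, q7}; fixed.
Sat(E[b U wait]) = {q0, q2, q4, q5, q7}
A[b U E[b U wait]]: least fixpoint, start Z0 = Sat(E[b U wait]) = {q0, q2, q4, q5, q7}, add states in Sat(b) with every successor in Z. Already a fixed point.
Sat(A[b U E[b U wait]]) = {q0, q2, q4, q5, q7}
q0 ∈ Sat(A[b U E[b U wait]]) = {q0, q2, q4, q5, q7}, so the formula holds at q0.

Yes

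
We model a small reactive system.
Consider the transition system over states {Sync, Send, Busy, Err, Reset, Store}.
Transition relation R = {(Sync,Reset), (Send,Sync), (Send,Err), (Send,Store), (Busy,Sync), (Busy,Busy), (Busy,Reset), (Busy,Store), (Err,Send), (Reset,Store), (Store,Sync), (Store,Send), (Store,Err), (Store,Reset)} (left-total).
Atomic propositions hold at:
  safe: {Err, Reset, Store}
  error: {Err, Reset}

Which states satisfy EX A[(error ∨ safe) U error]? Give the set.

Sat(error ∨ safe) = {Err, Reset, Store}
A[(error ∨ safe) U error]: least fixpoint, start Z0 = Sat(error) = {Err, Reset}, add states in Sat(error ∨ safe) with every successor in Z. Already a fixed point.
Sat(A[(error ∨ safe) U error]) = {Err, Reset}
Sat(EX A[(error ∨ safe) U error]) = {s : some successor in {Err, Reset}} = {Sync, Send, Busy, Store}

{Sync, Send, Busy, Store}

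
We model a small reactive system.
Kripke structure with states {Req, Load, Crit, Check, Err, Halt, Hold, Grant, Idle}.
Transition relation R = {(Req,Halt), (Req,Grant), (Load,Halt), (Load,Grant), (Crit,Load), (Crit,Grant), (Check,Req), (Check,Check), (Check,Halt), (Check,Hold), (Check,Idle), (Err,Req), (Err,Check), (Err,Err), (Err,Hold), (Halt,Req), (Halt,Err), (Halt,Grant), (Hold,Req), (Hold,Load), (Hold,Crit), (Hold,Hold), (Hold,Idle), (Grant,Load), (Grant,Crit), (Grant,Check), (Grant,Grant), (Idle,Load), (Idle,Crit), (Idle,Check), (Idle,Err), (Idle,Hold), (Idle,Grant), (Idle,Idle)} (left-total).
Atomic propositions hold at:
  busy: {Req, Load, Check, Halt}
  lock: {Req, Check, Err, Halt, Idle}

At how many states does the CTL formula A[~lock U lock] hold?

Sat(~lock) = {Load, Crit, Hold, Grant}
A[~lock U lock]: least fixpoint, start Z0 = Sat(lock) = {Req, Check, Err, Halt, Idle}, add states in Sat(~lock) with every successor in Z. Already a fixed point.
Sat(A[~lock U lock]) = {Req, Check, Err, Halt, Idle}
|Sat(A[~lock U lock])| = |{Req, Check, Err, Halt, Idle}| = 5.

5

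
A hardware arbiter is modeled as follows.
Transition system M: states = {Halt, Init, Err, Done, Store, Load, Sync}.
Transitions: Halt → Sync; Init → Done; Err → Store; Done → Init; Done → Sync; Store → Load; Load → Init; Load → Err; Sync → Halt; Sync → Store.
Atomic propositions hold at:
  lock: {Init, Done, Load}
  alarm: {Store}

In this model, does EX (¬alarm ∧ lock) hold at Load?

Sat(¬alarm) = {Halt, Init, Err, Done, Load, Sync}
Sat(¬alarm ∧ lock) = {Init, Done, Load}
Sat(EX (¬alarm ∧ lock)) = {s : some successor in {Init, Done, Load}} = {Init, Done, Store, Load}
Load ∈ Sat(EX (¬alarm ∧ lock)) = {Init, Done, Store, Load}, so the formula holds at Load.

Yes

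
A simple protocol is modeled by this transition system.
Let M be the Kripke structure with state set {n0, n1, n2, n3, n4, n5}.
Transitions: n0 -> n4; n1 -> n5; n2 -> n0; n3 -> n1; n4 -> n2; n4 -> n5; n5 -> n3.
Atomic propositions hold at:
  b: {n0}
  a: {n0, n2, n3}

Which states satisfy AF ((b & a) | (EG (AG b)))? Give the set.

Sat(b & a) = {n0}
AG b: greatest fixpoint, start Z0 = {n0}, keep only states in Sat with every successor in Z. Z1 = ∅; fixed.
Sat(AG b) = ∅
EG (AG b): greatest fixpoint, start Z0 = ∅, keep only states in Sat with some successor in Z. Already a fixed point.
Sat(EG (AG b)) = ∅
Sat((b & a) | (EG (AG b))) = {n0}
AF ((b & a) | (EG (AG b))): least fixpoint, start Z0 = {n0}, add states with every successor in Z. Z1 = {n0, n2}; fixed.
Sat(AF ((b & a) | (EG (AG b)))) = {n0, n2}

{n0, n2}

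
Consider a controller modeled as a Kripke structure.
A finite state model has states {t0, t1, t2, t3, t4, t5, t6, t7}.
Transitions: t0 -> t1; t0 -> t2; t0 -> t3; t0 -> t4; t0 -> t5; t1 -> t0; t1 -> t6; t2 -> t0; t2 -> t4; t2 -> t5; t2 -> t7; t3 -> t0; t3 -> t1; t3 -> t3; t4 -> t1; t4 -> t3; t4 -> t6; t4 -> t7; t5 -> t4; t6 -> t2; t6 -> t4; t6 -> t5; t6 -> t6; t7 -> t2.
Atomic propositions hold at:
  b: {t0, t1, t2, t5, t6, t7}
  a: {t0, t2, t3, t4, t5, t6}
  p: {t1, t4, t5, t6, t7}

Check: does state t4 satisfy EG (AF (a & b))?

Sat(a & b) = {t0, t2, t5, t6}
AF (a & b): least fixpoint, start Z0 = {t0, t2, t5, t6}, add states with every successor in Z. Z1 = {t0, t1, t2, t5, t6, t7}; fixed.
Sat(AF (a & b)) = {t0, t1, t2, t5, t6, t7}
EG (AF (a & b)): greatest fixpoint, start Z0 = {t0, t1, t2, t5, t6, t7}, keep only states in Sat with some successor in Z. Z1 = {t0, t1, t2, t6, t7}; fixed.
Sat(EG (AF (a & b))) = {t0, t1, t2, t6, t7}
t4 ∉ Sat(EG (AF (a & b))) = {t0, t1, t2, t6, t7}, so the formula does not hold at t4.

No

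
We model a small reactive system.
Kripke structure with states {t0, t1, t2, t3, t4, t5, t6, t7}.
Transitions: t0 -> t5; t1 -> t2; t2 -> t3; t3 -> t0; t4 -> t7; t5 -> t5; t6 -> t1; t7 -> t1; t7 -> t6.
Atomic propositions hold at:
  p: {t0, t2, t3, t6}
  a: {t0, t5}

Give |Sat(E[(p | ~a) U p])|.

Sat(~a) = {t1, t2, t3, t4, t6, t7}
Sat(p | ~a) = {t0, t1, t2, t3, t4, t6, t7}
E[(p | ~a) U p]: least fixpoint, start Z0 = Sat(p) = {t0, t2, t3, t6}, add states in Sat(p | ~a) with some successor in Z. Z1 = {t0, t1, t2, t3, t6, t7}; Z2 = {t0, t1, t2, t3, t4, t6, t7}; fixed.
Sat(E[(p | ~a) U p]) = {t0, t1, t2, t3, t4, t6, t7}
|Sat(E[(p | ~a) U p])| = |{t0, t1, t2, t3, t4, t6, t7}| = 7.

7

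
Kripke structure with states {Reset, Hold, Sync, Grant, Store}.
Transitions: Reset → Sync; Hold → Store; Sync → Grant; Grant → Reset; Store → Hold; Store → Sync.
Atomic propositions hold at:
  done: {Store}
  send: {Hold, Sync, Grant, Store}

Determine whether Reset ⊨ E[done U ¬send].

Sat(¬send) = {Reset}
E[done U ¬send]: least fixpoint, start Z0 = Sat(¬send) = {Reset}, add states in Sat(done) with some successor in Z. Already a fixed point.
Sat(E[done U ¬send]) = {Reset}
Reset ∈ Sat(E[done U ¬send]) = {Reset}, so the formula holds at Reset.

Yes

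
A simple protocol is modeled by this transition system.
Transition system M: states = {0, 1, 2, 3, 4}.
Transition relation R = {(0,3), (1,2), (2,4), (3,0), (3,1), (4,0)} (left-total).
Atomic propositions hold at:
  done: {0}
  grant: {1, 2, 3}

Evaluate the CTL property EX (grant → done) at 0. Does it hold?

No

Sat(grant → done) = {0, 4}
Sat(EX (grant → done)) = {s : some successor in {0, 4}} = {2, 3, 4}
0 ∉ Sat(EX (grant → done)) = {2, 3, 4}, so the formula does not hold at 0.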